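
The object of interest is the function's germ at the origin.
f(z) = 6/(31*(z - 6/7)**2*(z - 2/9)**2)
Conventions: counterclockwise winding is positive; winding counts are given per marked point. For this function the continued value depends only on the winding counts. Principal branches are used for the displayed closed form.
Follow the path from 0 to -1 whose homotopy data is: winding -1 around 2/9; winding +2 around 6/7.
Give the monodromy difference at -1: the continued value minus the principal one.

The function is rational, hence single-valued: continuing it around any pole returns the same value, so the difference is 0.

Continued minus principal equals 0.


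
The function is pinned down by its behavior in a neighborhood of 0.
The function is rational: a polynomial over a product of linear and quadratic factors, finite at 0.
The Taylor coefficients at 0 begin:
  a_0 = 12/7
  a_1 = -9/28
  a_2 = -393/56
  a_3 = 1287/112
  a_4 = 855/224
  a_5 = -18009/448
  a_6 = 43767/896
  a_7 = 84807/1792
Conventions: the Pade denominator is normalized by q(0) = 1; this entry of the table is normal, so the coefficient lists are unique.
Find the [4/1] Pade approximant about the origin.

Taylor coefficients needed (read off): a_0 = 12/7, a_1 = -9/28, a_2 = -393/56, a_3 = 1287/112, a_4 = 855/224, a_5 = -18009/448.
Write the denominator as Q(η) = 1 + q1*η. Requiring Q*f - P = O(η^6) with deg P <= 4 kills the coefficients of η^5..η^5 in Q*f:
  η^5: a_5 + q1*a_4 = 0, i.e. -18009/448 + (855/224)*q1 = 0.
Solving this linear system: q1 = 2001/190.
The numerator is Q*f truncated at degree 4: P0 = a_0 = 12/7; P1 = a_1 + q1*a_0 = 47169/2660; P2 = a_2 + q1*a_1 = -6918/665; P3 = a_3 + q1*a_2 = -41508/665; P4 = a_4 + q1*a_3 = 83016/665.

The Pade approximant has numerator coefficients [12/7, 47169/2660, -6918/665, -41508/665, 83016/665]; denominator coefficients [1, 2001/190].


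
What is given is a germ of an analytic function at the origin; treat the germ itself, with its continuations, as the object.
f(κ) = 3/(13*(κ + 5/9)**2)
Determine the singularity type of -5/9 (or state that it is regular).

The point is a pole of order 2.

The denominator factor κ + 5/9 vanishes at -5/9 and appears to the power 2; the numerator there equals 3/13, nonzero, and no other factor vanishes.
Hence a pole whose order is the multiplicity, 2.


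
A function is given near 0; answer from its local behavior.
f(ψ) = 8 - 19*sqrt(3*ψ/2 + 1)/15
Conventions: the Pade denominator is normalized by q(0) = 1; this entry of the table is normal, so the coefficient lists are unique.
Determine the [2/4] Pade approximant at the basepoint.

Taylor coefficients needed (expand at 0): a_0 = 101/15, a_1 = -19/20, a_2 = 57/160, a_3 = -171/640, a_4 = 513/2048, a_5 = -10773/40960, a_6 = 96957/327680.
Write the denominator as Q(ψ) = 1 + q1*ψ + q2*ψ^2 + q3*ψ^3 + q4*ψ^4. Requiring Q*f - P = O(ψ^7) with deg P <= 2 kills the coefficients of ψ^3..ψ^6 in Q*f:
  ψ^3: a_3 + q1*a_2 + q2*a_1 + q3*a_0 = 0, i.e. -171/640 + (57/160)*q1 + (-19/20)*q2 + (101/15)*q3 = 0.
  ψ^4: a_4 + q1*a_3 + q2*a_2 + q3*a_1 + q4*a_0 = 0, i.e. 513/2048 + (-171/640)*q1 + (57/160)*q2 + (-19/20)*q3 + (101/15)*q4 = 0.
  ψ^5: a_5 + q1*a_4 + q2*a_3 + q3*a_2 + q4*a_1 = 0, i.e. -10773/40960 + (513/2048)*q1 + (-171/640)*q2 + (57/160)*q3 + (-19/20)*q4 = 0.
  ψ^6: a_6 + q1*a_5 + q2*a_4 + q3*a_3 + q4*a_2 = 0, i.e. 96957/327680 + (-10773/40960)*q1 + (513/2048)*q2 + (-171/640)*q3 + (57/160)*q4 = 0.
Solving this linear system: q1 = 11145/5918, q2 = 203769/236720, q3 = 116451/1893760, q4 = 20007/30300160.
The numerator is Q*f truncated at degree 2: P0 = a_0 = 101/15; P1 = a_1 + q1*a_0 = 694209/59180; P2 = a_2 + q1*a_1 + q2*a_0 = 10328661/2367200.

The Pade approximant has numerator coefficients [101/15, 694209/59180, 10328661/2367200]; denominator coefficients [1, 11145/5918, 203769/236720, 116451/1893760, 20007/30300160].


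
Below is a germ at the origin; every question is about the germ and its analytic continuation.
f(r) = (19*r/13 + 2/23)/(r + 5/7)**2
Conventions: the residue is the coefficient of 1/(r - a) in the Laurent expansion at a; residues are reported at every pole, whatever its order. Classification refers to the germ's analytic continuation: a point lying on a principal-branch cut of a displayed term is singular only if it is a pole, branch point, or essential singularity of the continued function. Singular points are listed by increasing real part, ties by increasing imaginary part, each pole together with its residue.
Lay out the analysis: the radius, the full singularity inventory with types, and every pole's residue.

Radius of convergence at 0: 5/7.
At -5/7: a pole of order 2; residue 19/13.

Denominator factor (r + 5/7)^2: pole of order 2 at -5/7, modulus 5/7.
The radius of convergence is the smallest modulus among the singular points: 5/7.
At the order-2 pole -5/7 set g(r) = (r - (-5/7))^2*f(r) = 19*r/13 + 2/23.
Order-2 pole: residue = g'(a); g'(-5/7) = 19/13, so the residue is 19/13.


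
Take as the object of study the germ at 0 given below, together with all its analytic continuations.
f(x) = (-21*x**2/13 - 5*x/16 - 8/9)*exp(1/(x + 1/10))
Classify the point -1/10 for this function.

The exponent 1/(x - (-1/10)) has a pole at -1/10, so exp(1/(x - (-1/10))) takes every nonzero value near it: an essential singularity (not a pole of any order).

The point is an essential singularity.


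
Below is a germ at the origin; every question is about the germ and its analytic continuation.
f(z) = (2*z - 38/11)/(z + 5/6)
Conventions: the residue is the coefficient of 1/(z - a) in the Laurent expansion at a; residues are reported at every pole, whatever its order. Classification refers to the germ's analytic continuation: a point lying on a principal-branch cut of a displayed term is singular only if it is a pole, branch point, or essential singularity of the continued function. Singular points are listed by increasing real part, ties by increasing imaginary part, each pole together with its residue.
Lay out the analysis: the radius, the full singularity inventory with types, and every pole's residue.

Radius of convergence at 0: 5/6.
At -5/6: a pole of order 1; residue -169/33.

Denominator factor (z + 5/6): pole of order 1 at -5/6, modulus 5/6.
The radius of convergence is the smallest modulus among the singular points: 5/6.
At the order-1 pole -5/6 set g(z) = (z - (-5/6))*f(z) = 2*z - 38/11.
Simple pole: residue = g(a) at a = -5/6, which is -169/33.


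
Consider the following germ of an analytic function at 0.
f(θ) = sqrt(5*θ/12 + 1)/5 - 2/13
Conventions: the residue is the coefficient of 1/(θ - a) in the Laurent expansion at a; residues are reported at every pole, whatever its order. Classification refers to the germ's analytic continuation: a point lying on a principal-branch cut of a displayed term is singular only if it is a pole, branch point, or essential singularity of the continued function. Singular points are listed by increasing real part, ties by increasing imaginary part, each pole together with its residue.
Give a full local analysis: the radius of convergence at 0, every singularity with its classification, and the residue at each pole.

Radius of convergence at 0: 12/5.
At -12/5: an algebraic (square-root) branch point.

Branch term (1/5)*sqrt(1 - θ/(-12/5)): its argument vanishes at θ = -12/5, a square-root branch point, modulus 12/5.
The radius of convergence is the smallest modulus among the singular points: 12/5.


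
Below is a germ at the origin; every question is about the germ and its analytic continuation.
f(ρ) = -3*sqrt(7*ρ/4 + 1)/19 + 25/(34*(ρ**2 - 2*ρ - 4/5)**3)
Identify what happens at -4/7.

The point is an algebraic (square-root) branch point.

The term (-3/19)*sqrt(1 - ρ/(-4/7)) has argument 1 - -4/7/(-4/7) = 0 at -4/7: a square-root (algebraic, two-sheeted) branch point; the remaining terms are analytic or single-valued there.


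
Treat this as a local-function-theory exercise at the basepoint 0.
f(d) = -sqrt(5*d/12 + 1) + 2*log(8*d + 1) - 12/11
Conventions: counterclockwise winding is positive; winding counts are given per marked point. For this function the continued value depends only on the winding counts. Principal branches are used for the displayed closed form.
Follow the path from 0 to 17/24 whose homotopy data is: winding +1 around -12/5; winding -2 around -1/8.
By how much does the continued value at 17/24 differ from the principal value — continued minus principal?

Continued minus principal equals ((1/12)*sqrt(746)) - ((8)*pi)*i.

The rational part is single-valued and drops out of the difference; each branch term changes only by its own monodromy.
(-1)*sqrt(1 - d/(-12/5)): winding +1 is odd, the square root flips sign, contributing -2*(-1)*sqrt(1 - (17/24)/(-12/5)) = -2*(-1)*sqrt(373/288) = (1/12)*sqrt(746).
(2)*log(1 - d/(-1/8)): each positive loop around -1/8 adds 2*pi*i to the log, so winding -2 contributes (2)*(-2)*2*pi*i = -(8)*pi*i.
Summing the contributions at d = 17/24 gives ((1/12)*sqrt(746)) - ((8)*pi)*i.


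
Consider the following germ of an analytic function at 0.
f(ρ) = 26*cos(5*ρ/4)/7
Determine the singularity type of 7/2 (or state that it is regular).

The point is a regular point.

There is no denominator, hence no pole anywhere.
The factor cos(5*ρ/4) is entire.
So the germ continues analytically to 7/2.


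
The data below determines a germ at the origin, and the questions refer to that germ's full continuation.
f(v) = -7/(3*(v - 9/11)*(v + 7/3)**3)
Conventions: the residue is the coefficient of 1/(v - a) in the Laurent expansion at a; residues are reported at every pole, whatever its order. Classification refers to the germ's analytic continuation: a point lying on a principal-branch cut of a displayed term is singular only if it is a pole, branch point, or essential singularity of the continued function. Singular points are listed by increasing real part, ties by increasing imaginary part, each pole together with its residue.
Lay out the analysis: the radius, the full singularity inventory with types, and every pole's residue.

Denominator factor (v + 7/3)^3: pole of order 3 at -7/3, modulus 7/3.
Denominator factor (v - 9/11): pole of order 1 at 9/11, modulus 9/11.
The radius of convergence is the smallest modulus among the singular points: 9/11.
At the order-3 pole -7/3 set g(v) = (v - (-7/3))^3*f(v) = -7/(3*(v - 9/11)).
Order-3 pole: residue = g''(a)/2; g''(-7/3) = 83853/562432, so the residue is 83853/1124864.
At the order-1 pole 9/11 set g(v) = (v - (9/11))*f(v) = -7/(3*(v + 7/3)**3).
Simple pole: residue = g(a) at a = 9/11, which is -83853/1124864.
List the singular points by increasing real part (a conjugate pair: the negative imaginary part first).

Radius of convergence at 0: 9/11.
At -7/3: a pole of order 3; residue 83853/1124864.
At 9/11: a pole of order 1; residue -83853/1124864.


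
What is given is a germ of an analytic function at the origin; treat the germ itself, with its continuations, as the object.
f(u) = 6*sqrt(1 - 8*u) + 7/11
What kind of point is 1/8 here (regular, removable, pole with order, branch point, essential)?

The point is an algebraic (square-root) branch point.

The term (6)*sqrt(1 - u/(1/8)) has argument 1 - 1/8/(1/8) = 0 at 1/8: a square-root (algebraic, two-sheeted) branch point; the remaining terms are analytic or single-valued there.


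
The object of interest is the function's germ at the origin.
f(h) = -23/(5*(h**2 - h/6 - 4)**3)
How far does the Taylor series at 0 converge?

The radius of convergence is -1/12 + (1/12)*sqrt(577).

Denominator factor (h**2 - h/6 - 4)^3: discriminant 577/36, real irrational roots 1/12 + (1/12)*sqrt(577) and 1/12 - (1/12)*sqrt(577); poles of order 3, moduli 1/12 + (1/12)*sqrt(577) and -1/12 + (1/12)*sqrt(577).
The radius of convergence is the smallest modulus among the singular points: -1/12 + (1/12)*sqrt(577).


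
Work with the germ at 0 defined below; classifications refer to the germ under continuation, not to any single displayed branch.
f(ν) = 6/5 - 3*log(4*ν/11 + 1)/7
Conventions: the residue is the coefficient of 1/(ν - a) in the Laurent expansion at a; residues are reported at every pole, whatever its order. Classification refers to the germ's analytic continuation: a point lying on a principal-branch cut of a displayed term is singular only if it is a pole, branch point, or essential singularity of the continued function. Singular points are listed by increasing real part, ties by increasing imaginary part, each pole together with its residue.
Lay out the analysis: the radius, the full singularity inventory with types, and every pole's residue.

Radius of convergence at 0: 11/4.
At -11/4: a logarithmic branch point.

Branch term (-3/7)*log(1 - ν/(-11/4)): its argument vanishes at ν = -11/4, a logarithmic branch point, modulus 11/4.
The radius of convergence is the smallest modulus among the singular points: 11/4.


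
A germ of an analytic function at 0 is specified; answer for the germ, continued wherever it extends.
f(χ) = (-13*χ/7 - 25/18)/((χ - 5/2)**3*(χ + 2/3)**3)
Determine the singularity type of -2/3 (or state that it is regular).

The denominator factor χ + 2/3 vanishes at -2/3 and appears to the power 3; the numerator there equals -19/126, nonzero, and no other factor vanishes.
Hence a pole whose order is the multiplicity, 3.

The point is a pole of order 3.


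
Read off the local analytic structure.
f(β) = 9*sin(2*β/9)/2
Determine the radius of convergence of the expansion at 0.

The factor sin(2*β/9) is entire and contributes no finite singular point.
The polynomial part has no poles.
No finite singular points: the Taylor series at 0 converges everywhere.

The radius of convergence is infinite.


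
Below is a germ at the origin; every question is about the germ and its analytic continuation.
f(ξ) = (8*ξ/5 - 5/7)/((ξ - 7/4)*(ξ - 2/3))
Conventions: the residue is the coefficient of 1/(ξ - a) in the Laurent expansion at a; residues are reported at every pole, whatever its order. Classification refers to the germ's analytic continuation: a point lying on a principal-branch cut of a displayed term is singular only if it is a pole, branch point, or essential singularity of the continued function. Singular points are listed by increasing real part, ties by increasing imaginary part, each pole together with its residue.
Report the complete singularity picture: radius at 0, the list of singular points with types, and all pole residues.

Denominator factor (ξ - 2/3): pole of order 1 at 2/3, modulus 2/3.
Denominator factor (ξ - 7/4): pole of order 1 at 7/4, modulus 7/4.
The radius of convergence is the smallest modulus among the singular points: 2/3.
At the order-1 pole 2/3 set g(ξ) = (ξ - (2/3))*f(ξ) = (8*ξ/5 - 5/7)/(ξ - 7/4).
Simple pole: residue = g(a) at a = 2/3, which is -148/455.
At the order-1 pole 7/4 set g(ξ) = (ξ - (7/4))*f(ξ) = (8*ξ/5 - 5/7)/(ξ - 2/3).
Simple pole: residue = g(a) at a = 7/4, which is 876/455.
List the singular points by increasing real part (a conjugate pair: the negative imaginary part first).

Radius of convergence at 0: 2/3.
At 2/3: a pole of order 1; residue -148/455.
At 7/4: a pole of order 1; residue 876/455.


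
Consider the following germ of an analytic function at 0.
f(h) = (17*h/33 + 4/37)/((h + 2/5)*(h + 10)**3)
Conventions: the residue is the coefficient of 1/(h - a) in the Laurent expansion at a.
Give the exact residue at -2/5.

At the order-1 pole -2/5 set g(h) = (h - (-2/5))*f(h) = (17*h/33 + 4/37)/(h + 10)**3.
Simple pole: residue = g(a) at a = -2/5, which is -7475/67516416.

The residue is -7475/67516416.


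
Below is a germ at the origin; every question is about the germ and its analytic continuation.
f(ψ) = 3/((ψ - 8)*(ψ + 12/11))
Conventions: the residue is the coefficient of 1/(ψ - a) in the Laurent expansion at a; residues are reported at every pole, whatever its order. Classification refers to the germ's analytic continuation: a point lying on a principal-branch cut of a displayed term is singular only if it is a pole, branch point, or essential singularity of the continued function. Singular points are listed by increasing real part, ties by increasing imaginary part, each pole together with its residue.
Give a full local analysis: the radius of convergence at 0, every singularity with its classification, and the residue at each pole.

Radius of convergence at 0: 12/11.
At -12/11: a pole of order 1; residue -33/100.
At 8: a pole of order 1; residue 33/100.

Denominator factor (ψ - 8): pole of order 1 at 8, modulus 8.
Denominator factor (ψ + 12/11): pole of order 1 at -12/11, modulus 12/11.
The radius of convergence is the smallest modulus among the singular points: 12/11.
At the order-1 pole -12/11 set g(ψ) = (ψ - (-12/11))*f(ψ) = 3/(ψ - 8).
Simple pole: residue = g(a) at a = -12/11, which is -33/100.
At the order-1 pole 8 set g(ψ) = (ψ - (8))*f(ψ) = 3/(ψ + 12/11).
Simple pole: residue = g(a) at a = 8, which is 33/100.
List the singular points by increasing real part (a conjugate pair: the negative imaginary part first).


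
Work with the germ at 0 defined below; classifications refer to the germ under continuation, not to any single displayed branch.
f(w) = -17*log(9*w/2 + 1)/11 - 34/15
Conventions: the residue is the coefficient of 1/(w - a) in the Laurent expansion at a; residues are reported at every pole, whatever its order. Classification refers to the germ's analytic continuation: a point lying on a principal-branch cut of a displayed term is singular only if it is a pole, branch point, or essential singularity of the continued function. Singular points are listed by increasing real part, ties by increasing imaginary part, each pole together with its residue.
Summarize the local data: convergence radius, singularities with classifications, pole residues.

Branch term (-17/11)*log(1 - w/(-2/9)): its argument vanishes at w = -2/9, a logarithmic branch point, modulus 2/9.
The radius of convergence is the smallest modulus among the singular points: 2/9.

Radius of convergence at 0: 2/9.
At -2/9: a logarithmic branch point.


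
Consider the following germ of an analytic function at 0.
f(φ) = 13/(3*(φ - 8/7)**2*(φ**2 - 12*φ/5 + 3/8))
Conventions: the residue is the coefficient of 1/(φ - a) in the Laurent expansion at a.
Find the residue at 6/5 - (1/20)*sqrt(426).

The factor φ**2 - 12*φ/5 + 3/8 splits as (φ - a)(φ - a') with a = 6/5 - (1/20)*sqrt(426), a' = 6/5 + (1/20)*sqrt(426). At the order-1 pole a set g(φ) = (φ - a)*f(φ) = [13/(3*(φ - 8/7)**2)] / (φ - a').
Simple pole: residue = g(a) at a = 6/5 - (1/20)*sqrt(426), which is -2853760/12991683 - (266750120/2767228479)*sqrt(426).

The residue is -2853760/12991683 - (266750120/2767228479)*sqrt(426).


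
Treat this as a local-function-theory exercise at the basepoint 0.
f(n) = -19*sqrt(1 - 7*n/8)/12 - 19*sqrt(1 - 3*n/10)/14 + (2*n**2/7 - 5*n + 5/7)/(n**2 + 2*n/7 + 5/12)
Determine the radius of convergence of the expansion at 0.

The radius of convergence is (1/6)*sqrt(15).

Denominator factor (n**2 + 2*n/7 + 5/12): discriminant -233/147, complex-conjugate roots (-1/7) + ((1/42)*sqrt(699))*i and (-1/7) - ((1/42)*sqrt(699))*i; poles of order 1, moduli (1/6)*sqrt(15) and (1/6)*sqrt(15).
Branch term (-19/12)*sqrt(1 - n/(8/7)): its argument vanishes at n = 8/7, a square-root branch point, modulus 8/7.
Branch term (-19/14)*sqrt(1 - n/(10/3)): its argument vanishes at n = 10/3, a square-root branch point, modulus 10/3.
The radius of convergence is the smallest modulus among the singular points: (1/6)*sqrt(15).


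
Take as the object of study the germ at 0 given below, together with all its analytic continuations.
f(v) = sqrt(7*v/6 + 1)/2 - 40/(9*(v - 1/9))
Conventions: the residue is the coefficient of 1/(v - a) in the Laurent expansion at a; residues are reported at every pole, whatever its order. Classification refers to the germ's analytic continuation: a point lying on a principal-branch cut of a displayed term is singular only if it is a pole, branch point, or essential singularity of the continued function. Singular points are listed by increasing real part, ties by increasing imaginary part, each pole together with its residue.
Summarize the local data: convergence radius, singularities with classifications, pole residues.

Radius of convergence at 0: 1/9.
At -6/7: an algebraic (square-root) branch point.
At 1/9: a pole of order 1; residue -40/9.

Denominator factor (v - 1/9): pole of order 1 at 1/9, modulus 1/9.
Branch term (1/2)*sqrt(1 - v/(-6/7)): its argument vanishes at v = -6/7, a square-root branch point, modulus 6/7.
The radius of convergence is the smallest modulus among the singular points: 1/9.
The branch term is analytic at 1/9 and contributes nothing to the residue; only the rational part matters.
At the order-1 pole 1/9 set g(v) = (v - (1/9))*(rational part) = -40/9.
Simple pole: residue = g(a) at a = 1/9, which is -40/9.
List the singular points by increasing real part (a conjugate pair: the negative imaginary part first).


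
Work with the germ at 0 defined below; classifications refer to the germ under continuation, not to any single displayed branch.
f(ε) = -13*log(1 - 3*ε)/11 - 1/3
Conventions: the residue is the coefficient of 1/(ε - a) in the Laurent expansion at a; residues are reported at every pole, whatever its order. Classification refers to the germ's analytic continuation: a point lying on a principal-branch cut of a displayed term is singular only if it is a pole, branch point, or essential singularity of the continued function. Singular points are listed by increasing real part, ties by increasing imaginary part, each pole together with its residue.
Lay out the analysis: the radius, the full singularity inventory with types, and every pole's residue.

Radius of convergence at 0: 1/3.
At 1/3: a logarithmic branch point.

Branch term (-13/11)*log(1 - ε/(1/3)): its argument vanishes at ε = 1/3, a logarithmic branch point, modulus 1/3.
The radius of convergence is the smallest modulus among the singular points: 1/3.


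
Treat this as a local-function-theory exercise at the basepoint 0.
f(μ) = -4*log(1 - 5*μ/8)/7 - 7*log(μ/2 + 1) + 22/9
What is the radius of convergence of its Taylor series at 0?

Branch term (-7)*log(1 - μ/(-2)): its argument vanishes at μ = -2, a logarithmic branch point, modulus 2.
Branch term (-4/7)*log(1 - μ/(8/5)): its argument vanishes at μ = 8/5, a logarithmic branch point, modulus 8/5.
The radius of convergence is the smallest modulus among the singular points: 8/5.

The radius of convergence is 8/5.


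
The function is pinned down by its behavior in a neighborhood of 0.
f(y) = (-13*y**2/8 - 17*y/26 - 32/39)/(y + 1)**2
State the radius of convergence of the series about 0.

Denominator factor (y + 1)^2: pole of order 2 at -1, modulus 1.
The radius of convergence is the smallest modulus among the singular points: 1.

The radius of convergence is 1.


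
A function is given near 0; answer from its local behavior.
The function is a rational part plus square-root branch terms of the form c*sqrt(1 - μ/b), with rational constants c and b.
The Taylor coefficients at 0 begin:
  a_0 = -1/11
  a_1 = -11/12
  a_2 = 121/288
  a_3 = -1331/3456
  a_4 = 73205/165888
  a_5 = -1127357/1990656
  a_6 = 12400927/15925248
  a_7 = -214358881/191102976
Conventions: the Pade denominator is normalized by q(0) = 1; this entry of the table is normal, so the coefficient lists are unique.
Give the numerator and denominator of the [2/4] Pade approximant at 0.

The Pade approximant has numerator coefficients [-1/11, -2199/2044, -42757/35040]; denominator coefficients [1, 2684/1533, 71753/183960, -688127/8830080, 10790417/423843840].

Taylor coefficients needed (read off): a_0 = -1/11, a_1 = -11/12, a_2 = 121/288, a_3 = -1331/3456, a_4 = 73205/165888, a_5 = -1127357/1990656, a_6 = 12400927/15925248.
Write the denominator as Q(μ) = 1 + q1*μ + q2*μ^2 + q3*μ^3 + q4*μ^4. Requiring Q*f - P = O(μ^7) with deg P <= 2 kills the coefficients of μ^3..μ^6 in Q*f:
  μ^3: a_3 + q1*a_2 + q2*a_1 + q3*a_0 = 0, i.e. -1331/3456 + (121/288)*q1 + (-11/12)*q2 + (-1/11)*q3 = 0.
  μ^4: a_4 + q1*a_3 + q2*a_2 + q3*a_1 + q4*a_0 = 0, i.e. 73205/165888 + (-1331/3456)*q1 + (121/288)*q2 + (-11/12)*q3 + (-1/11)*q4 = 0.
  μ^5: a_5 + q1*a_4 + q2*a_3 + q3*a_2 + q4*a_1 = 0, i.e. -1127357/1990656 + (73205/165888)*q1 + (-1331/3456)*q2 + (121/288)*q3 + (-11/12)*q4 = 0.
  μ^6: a_6 + q1*a_5 + q2*a_4 + q3*a_3 + q4*a_2 = 0, i.e. 12400927/15925248 + (-1127357/1990656)*q1 + (73205/165888)*q2 + (-1331/3456)*q3 + (121/288)*q4 = 0.
Solving this linear system: q1 = 2684/1533, q2 = 71753/183960, q3 = -688127/8830080, q4 = 10790417/423843840.
The numerator is Q*f truncated at degree 2: P0 = a_0 = -1/11; P1 = a_1 + q1*a_0 = -2199/2044; P2 = a_2 + q1*a_1 + q2*a_0 = -42757/35040.


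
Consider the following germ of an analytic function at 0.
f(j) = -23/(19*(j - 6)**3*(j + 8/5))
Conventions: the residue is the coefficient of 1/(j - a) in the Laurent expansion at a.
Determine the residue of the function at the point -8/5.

At the order-1 pole -8/5 set g(j) = (j - (-8/5))*f(j) = -23/(19*(j - 6)**3).
Simple pole: residue = g(a) at a = -8/5, which is 2875/1042568.

The residue is 2875/1042568.


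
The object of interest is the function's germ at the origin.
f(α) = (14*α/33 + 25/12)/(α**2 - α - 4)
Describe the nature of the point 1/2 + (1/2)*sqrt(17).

The denominator factor α**2 - α - 4 vanishes at 1/2 + (1/2)*sqrt(17) and appears to the power 1; the numerator there equals 101/44 + (7/33)*sqrt(17), nonzero, and no other factor vanishes.
Hence a pole whose order is the multiplicity, 1.

The point is a pole of order 1.


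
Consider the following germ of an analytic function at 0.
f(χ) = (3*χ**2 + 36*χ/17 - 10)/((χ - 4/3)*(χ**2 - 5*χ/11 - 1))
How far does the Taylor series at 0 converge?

The radius of convergence is -5/22 + (1/22)*sqrt(509).

Denominator factor (χ**2 - 5*χ/11 - 1): discriminant 509/121, real irrational roots 5/22 + (1/22)*sqrt(509) and 5/22 - (1/22)*sqrt(509); poles of order 1, moduli 5/22 + (1/22)*sqrt(509) and -5/22 + (1/22)*sqrt(509).
Denominator factor (χ - 4/3): pole of order 1 at 4/3, modulus 4/3.
The radius of convergence is the smallest modulus among the singular points: -5/22 + (1/22)*sqrt(509).


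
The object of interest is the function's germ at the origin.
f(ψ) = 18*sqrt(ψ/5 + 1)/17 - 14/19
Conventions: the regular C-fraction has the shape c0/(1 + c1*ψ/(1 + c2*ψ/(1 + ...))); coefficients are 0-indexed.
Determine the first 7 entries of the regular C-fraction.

The regular C-fraction coefficients are [104/323, -171/520, 197/520, 13/1970, 92/985, 197/7360, 539/7360].

Taylor coefficients (expand at 0): a_0 = 104/323, a_1 = 9/85, a_2 = -9/1700, a_3 = 9/17000, a_4 = -9/136000, a_5 = 63/6800000, a_6 = -189/136000000.
c0 = a_0 = 104/323. Peel one level at a time: if S = 1 + c*ψ/S' with S'(0) = 1, then c is the ψ-coefficient of S and S' = c*ψ/(S - 1).
S_1 = c0/f = 1 + (-171/520)*ψ + (33687/270400)*ψ^2 + ...; c1 = -171/520.
S_2 = c1*ψ/(S_1 - 1) = 1 + (197/520)*ψ + (-1/400)*ψ^2 + ...; c2 = 197/520.
S_3 = c2*ψ/(S_2 - 1) = 1 + (13/1970)*ψ + (-598/970225)*ψ^2 + ...; c3 = 13/1970.
S_4 = c3*ψ/(S_3 - 1) = 1 + (92/985)*ψ + (-1/400)*ψ^2 + ...; c4 = 92/985.
S_5 = c4*ψ/(S_4 - 1) = 1 + (197/7360)*ψ + (-106183/54169600)*ψ^2 + ...; c5 = 197/7360.
S_6 = c5*ψ/(S_5 - 1) = 1 + (539/7360)*ψ + ...; c6 = 539/7360.


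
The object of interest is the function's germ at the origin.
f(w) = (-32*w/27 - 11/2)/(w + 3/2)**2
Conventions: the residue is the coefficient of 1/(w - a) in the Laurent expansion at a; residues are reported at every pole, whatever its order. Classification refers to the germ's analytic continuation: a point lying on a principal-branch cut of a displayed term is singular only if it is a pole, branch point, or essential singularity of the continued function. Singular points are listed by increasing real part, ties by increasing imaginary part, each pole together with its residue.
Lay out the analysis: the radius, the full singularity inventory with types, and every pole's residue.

Radius of convergence at 0: 3/2.
At -3/2: a pole of order 2; residue -32/27.

Denominator factor (w + 3/2)^2: pole of order 2 at -3/2, modulus 3/2.
The radius of convergence is the smallest modulus among the singular points: 3/2.
At the order-2 pole -3/2 set g(w) = (w - (-3/2))^2*f(w) = -32*w/27 - 11/2.
Order-2 pole: residue = g'(a); g'(-3/2) = -32/27, so the residue is -32/27.


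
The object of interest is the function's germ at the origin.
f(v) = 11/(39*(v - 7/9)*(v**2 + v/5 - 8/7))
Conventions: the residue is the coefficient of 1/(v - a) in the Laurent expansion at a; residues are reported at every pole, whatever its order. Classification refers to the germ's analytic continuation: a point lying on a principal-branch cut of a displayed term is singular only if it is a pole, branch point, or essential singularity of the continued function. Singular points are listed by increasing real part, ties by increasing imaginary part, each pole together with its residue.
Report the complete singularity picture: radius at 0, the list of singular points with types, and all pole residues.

Denominator factor (v - 7/9): pole of order 1 at 7/9, modulus 7/9.
Denominator factor (v**2 + v/5 - 8/7): discriminant 807/175, real irrational roots -1/10 + (1/70)*sqrt(5649) and -1/10 - (1/70)*sqrt(5649); poles of order 1, moduli -1/10 + (1/70)*sqrt(5649) and 1/10 + (1/70)*sqrt(5649).
The radius of convergence is the smallest modulus among the singular points: 7/9.
The factor v**2 + v/5 - 8/7 splits as (v - a)(v - a') with a = -1/10 - (1/70)*sqrt(5649), a' = -1/10 + (1/70)*sqrt(5649). At the order-1 pole a set g(v) = (v - a)*f(v) = [11/(39*(v - 7/9))] / (v - a').
Simple pole: residue = g(a) at a = -1/10 - (1/70)*sqrt(5649), which is 10395/28184 - (30415/7581496)*sqrt(5649).
At the order-1 pole 7/9 set g(v) = (v - (7/9))*f(v) = 11/(39*(v**2 + v/5 - 8/7)).
Simple pole: residue = g(a) at a = 7/9, which is -10395/14092.
The factor v**2 + v/5 - 8/7 splits as (v - a)(v - a') with a = -1/10 + (1/70)*sqrt(5649), a' = -1/10 - (1/70)*sqrt(5649). At the order-1 pole a set g(v) = (v - a)*f(v) = [11/(39*(v - 7/9))] / (v - a').
Simple pole: residue = g(a) at a = -1/10 + (1/70)*sqrt(5649), which is 10395/28184 + (30415/7581496)*sqrt(5649).
List the singular points by increasing real part (a conjugate pair: the negative imaginary part first).

Radius of convergence at 0: 7/9.
At -1/10 - (1/70)*sqrt(5649): a pole of order 1; residue 10395/28184 - (30415/7581496)*sqrt(5649).
At 7/9: a pole of order 1; residue -10395/14092.
At -1/10 + (1/70)*sqrt(5649): a pole of order 1; residue 10395/28184 + (30415/7581496)*sqrt(5649).


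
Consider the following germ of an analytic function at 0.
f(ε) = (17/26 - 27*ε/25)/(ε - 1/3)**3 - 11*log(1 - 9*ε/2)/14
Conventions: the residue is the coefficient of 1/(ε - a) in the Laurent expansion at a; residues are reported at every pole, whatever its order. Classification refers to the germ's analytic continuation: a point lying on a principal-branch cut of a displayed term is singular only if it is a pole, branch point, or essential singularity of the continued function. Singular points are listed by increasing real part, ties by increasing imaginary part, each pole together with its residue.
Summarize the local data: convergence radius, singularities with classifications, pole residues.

Radius of convergence at 0: 2/9.
At 2/9: a logarithmic branch point.
At 1/3: a pole of order 3; residue 0.

Denominator factor (ε - 1/3)^3: pole of order 3 at 1/3, modulus 1/3.
Branch term (-11/14)*log(1 - ε/(2/9)): its argument vanishes at ε = 2/9, a logarithmic branch point, modulus 2/9.
The radius of convergence is the smallest modulus among the singular points: 2/9.
The branch term is analytic at 1/3 and contributes nothing to the residue; only the rational part matters.
At the order-3 pole 1/3 set g(ε) = (ε - (1/3))^3*(rational part) = 17/26 - 27*ε/25.
Order-3 pole: residue = g''(a)/2; g''(1/3) = 0, so the residue is 0.
List the singular points by increasing real part (a conjugate pair: the negative imaginary part first).


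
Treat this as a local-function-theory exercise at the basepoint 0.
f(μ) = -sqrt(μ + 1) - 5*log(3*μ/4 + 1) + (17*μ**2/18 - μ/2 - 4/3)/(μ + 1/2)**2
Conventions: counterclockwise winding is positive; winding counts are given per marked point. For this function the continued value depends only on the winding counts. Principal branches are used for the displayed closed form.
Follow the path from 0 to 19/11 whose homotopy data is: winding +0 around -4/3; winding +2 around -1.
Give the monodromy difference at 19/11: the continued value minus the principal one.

Continued minus principal equals 0.

The rational part is single-valued and drops out of the difference; each branch term changes only by its own monodromy.
(-1)*sqrt(1 - μ/(-1)): winding +2 is even, the square root returns to the same sheet, contribution 0.
(-5)*log(1 - μ/(-4/3)): winding 0 around -4/3, so this term returns to its principal value, contribution 0.
Summing the contributions at μ = 19/11 gives 0.


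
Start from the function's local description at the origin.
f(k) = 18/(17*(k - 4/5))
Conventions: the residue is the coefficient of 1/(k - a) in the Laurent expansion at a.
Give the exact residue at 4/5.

At the order-1 pole 4/5 set g(k) = (k - (4/5))*f(k) = 18/17.
Simple pole: residue = g(a) at a = 4/5, which is 18/17.

The residue is 18/17.


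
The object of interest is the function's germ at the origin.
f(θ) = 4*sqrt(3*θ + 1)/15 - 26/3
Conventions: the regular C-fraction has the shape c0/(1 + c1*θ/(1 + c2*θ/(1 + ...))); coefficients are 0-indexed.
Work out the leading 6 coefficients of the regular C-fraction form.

The regular C-fraction coefficients are [-42/5, 1/21, 59/84, 189/236, 165/236, 177/220].

Taylor coefficients (expand at 0): a_0 = -42/5, a_1 = 2/5, a_2 = -3/10, a_3 = 9/20, a_4 = -27/32, a_5 = 567/320.
c0 = a_0 = -42/5. Peel one level at a time: if S = 1 + c*θ/S' with S'(0) = 1, then c is the θ-coefficient of S and S' = c*θ/(S - 1).
S_1 = c0/f = 1 + (1/21)*θ + (-59/1764)*θ^2 + ...; c1 = 1/21.
S_2 = c1*θ/(S_1 - 1) = 1 + (59/84)*θ + (-9/16)*θ^2 + ...; c2 = 59/84.
S_3 = c2*θ/(S_2 - 1) = 1 + (189/236)*θ + (-31185/55696)*θ^2 + ...; c3 = 189/236.
S_4 = c3*θ/(S_3 - 1) = 1 + (165/236)*θ + (-9/16)*θ^2 + ...; c4 = 165/236.
S_5 = c4*θ/(S_4 - 1) = 1 + (177/220)*θ + ...; c5 = 177/220.


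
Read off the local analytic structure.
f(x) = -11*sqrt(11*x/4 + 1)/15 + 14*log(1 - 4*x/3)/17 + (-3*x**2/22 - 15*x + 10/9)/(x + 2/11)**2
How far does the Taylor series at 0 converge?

Denominator factor (x + 2/11)^2: pole of order 2 at -2/11, modulus 2/11.
Branch term (-11/15)*sqrt(1 - x/(-4/11)): its argument vanishes at x = -4/11, a square-root branch point, modulus 4/11.
Branch term (14/17)*log(1 - x/(3/4)): its argument vanishes at x = 3/4, a logarithmic branch point, modulus 3/4.
The radius of convergence is the smallest modulus among the singular points: 2/11.

The radius of convergence is 2/11.


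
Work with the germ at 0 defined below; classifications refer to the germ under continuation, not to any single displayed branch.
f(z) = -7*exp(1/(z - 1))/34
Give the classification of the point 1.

The exponent 1/(z - (1)) has a pole at 1, so exp(1/(z - (1))) takes every nonzero value near it: an essential singularity (not a pole of any order).

The point is an essential singularity.


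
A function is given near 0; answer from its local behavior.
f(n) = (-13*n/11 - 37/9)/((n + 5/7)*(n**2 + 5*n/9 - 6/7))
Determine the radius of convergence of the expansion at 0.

Denominator factor (n + 5/7): pole of order 1 at -5/7, modulus 5/7.
Denominator factor (n**2 + 5*n/9 - 6/7): discriminant 2119/567, real irrational roots -5/18 + (1/126)*sqrt(14833) and -5/18 - (1/126)*sqrt(14833); poles of order 1, moduli -5/18 + (1/126)*sqrt(14833) and 5/18 + (1/126)*sqrt(14833).
The radius of convergence is the smallest modulus among the singular points: -5/18 + (1/126)*sqrt(14833).

The radius of convergence is -5/18 + (1/126)*sqrt(14833).


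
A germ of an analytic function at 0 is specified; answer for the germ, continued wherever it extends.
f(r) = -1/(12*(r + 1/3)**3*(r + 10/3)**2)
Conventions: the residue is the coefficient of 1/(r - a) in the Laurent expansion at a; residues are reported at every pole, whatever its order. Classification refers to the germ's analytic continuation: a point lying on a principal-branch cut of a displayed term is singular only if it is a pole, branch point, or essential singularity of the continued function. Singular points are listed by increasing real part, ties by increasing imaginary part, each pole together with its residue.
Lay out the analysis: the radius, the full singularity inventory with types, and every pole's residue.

Denominator factor (r + 1/3)^3: pole of order 3 at -1/3, modulus 1/3.
Denominator factor (r + 10/3)^2: pole of order 2 at -10/3, modulus 10/3.
The radius of convergence is the smallest modulus among the singular points: 1/3.
At the order-2 pole -10/3 set g(r) = (r - (-10/3))^2*f(r) = -1/(12*(r + 1/3)**3).
Order-2 pole: residue = g'(a); g'(-10/3) = 1/324, so the residue is 1/324.
At the order-3 pole -1/3 set g(r) = (r - (-1/3))^3*f(r) = -1/(12*(r + 10/3)**2).
Order-3 pole: residue = g''(a)/2; g''(-1/3) = -1/162, so the residue is -1/324.
List the singular points by increasing real part (a conjugate pair: the negative imaginary part first).

Radius of convergence at 0: 1/3.
At -10/3: a pole of order 2; residue 1/324.
At -1/3: a pole of order 3; residue -1/324.


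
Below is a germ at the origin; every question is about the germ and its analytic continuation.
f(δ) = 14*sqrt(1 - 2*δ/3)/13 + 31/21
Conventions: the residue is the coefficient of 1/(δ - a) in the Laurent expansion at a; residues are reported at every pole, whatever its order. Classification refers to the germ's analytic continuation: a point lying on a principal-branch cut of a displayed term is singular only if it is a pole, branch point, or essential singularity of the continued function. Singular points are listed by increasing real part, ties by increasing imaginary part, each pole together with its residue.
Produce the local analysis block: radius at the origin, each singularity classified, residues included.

Branch term (14/13)*sqrt(1 - δ/(3/2)): its argument vanishes at δ = 3/2, a square-root branch point, modulus 3/2.
The radius of convergence is the smallest modulus among the singular points: 3/2.

Radius of convergence at 0: 3/2.
At 3/2: an algebraic (square-root) branch point.


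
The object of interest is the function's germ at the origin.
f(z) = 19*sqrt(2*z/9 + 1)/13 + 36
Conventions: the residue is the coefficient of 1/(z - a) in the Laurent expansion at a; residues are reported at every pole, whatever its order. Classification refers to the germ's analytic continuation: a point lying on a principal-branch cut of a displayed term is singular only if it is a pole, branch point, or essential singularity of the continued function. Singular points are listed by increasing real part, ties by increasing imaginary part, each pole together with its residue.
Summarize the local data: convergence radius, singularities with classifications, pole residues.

Branch term (19/13)*sqrt(1 - z/(-9/2)): its argument vanishes at z = -9/2, a square-root branch point, modulus 9/2.
The radius of convergence is the smallest modulus among the singular points: 9/2.

Radius of convergence at 0: 9/2.
At -9/2: an algebraic (square-root) branch point.


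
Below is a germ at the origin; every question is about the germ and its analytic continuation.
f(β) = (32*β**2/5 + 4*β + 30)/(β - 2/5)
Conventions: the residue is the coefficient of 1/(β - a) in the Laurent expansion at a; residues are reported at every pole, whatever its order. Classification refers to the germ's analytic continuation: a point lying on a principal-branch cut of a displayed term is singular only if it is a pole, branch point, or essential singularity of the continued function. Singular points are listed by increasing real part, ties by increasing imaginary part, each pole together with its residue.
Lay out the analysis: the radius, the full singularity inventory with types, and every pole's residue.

Denominator factor (β - 2/5): pole of order 1 at 2/5, modulus 2/5.
The radius of convergence is the smallest modulus among the singular points: 2/5.
At the order-1 pole 2/5 set g(β) = (β - (2/5))*f(β) = 32*β**2/5 + 4*β + 30.
Simple pole: residue = g(a) at a = 2/5, which is 4078/125.

Radius of convergence at 0: 2/5.
At 2/5: a pole of order 1; residue 4078/125.
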